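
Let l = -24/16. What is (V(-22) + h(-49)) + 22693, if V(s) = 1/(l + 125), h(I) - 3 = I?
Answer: 5593811/247 ≈ 22647.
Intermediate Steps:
h(I) = 3 + I
l = -3/2 (l = -24*1/16 = -3/2 ≈ -1.5000)
V(s) = 2/247 (V(s) = 1/(-3/2 + 125) = 1/(247/2) = 2/247)
(V(-22) + h(-49)) + 22693 = (2/247 + (3 - 49)) + 22693 = (2/247 - 46) + 22693 = -11360/247 + 22693 = 5593811/247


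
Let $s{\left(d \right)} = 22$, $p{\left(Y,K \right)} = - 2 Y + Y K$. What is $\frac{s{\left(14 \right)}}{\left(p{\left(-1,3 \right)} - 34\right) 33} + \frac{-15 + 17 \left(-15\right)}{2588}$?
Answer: $- \frac{16763}{135870} \approx -0.12338$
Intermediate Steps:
$p{\left(Y,K \right)} = - 2 Y + K Y$
$\frac{s{\left(14 \right)}}{\left(p{\left(-1,3 \right)} - 34\right) 33} + \frac{-15 + 17 \left(-15\right)}{2588} = \frac{22}{\left(- (-2 + 3) - 34\right) 33} + \frac{-15 + 17 \left(-15\right)}{2588} = \frac{22}{\left(\left(-1\right) 1 - 34\right) 33} + \left(-15 - 255\right) \frac{1}{2588} = \frac{22}{\left(-1 - 34\right) 33} - \frac{135}{1294} = \frac{22}{\left(-35\right) 33} - \frac{135}{1294} = \frac{22}{-1155} - \frac{135}{1294} = 22 \left(- \frac{1}{1155}\right) - \frac{135}{1294} = - \frac{2}{105} - \frac{135}{1294} = - \frac{16763}{135870}$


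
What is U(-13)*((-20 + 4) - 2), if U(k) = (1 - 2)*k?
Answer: -234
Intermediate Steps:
U(k) = -k
U(-13)*((-20 + 4) - 2) = (-1*(-13))*((-20 + 4) - 2) = 13*(-16 - 2) = 13*(-18) = -234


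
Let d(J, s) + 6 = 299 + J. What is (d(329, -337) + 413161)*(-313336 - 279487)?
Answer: -245300079409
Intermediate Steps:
d(J, s) = 293 + J (d(J, s) = -6 + (299 + J) = 293 + J)
(d(329, -337) + 413161)*(-313336 - 279487) = ((293 + 329) + 413161)*(-313336 - 279487) = (622 + 413161)*(-592823) = 413783*(-592823) = -245300079409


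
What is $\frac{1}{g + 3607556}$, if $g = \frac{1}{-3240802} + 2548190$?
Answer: $\frac{3240802}{19949553948291} \approx 1.6245 \cdot 10^{-7}$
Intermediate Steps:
$g = \frac{8258179248379}{3240802}$ ($g = - \frac{1}{3240802} + 2548190 = \frac{8258179248379}{3240802} \approx 2.5482 \cdot 10^{6}$)
$\frac{1}{g + 3607556} = \frac{1}{\frac{8258179248379}{3240802} + 3607556} = \frac{1}{\frac{19949553948291}{3240802}} = \frac{3240802}{19949553948291}$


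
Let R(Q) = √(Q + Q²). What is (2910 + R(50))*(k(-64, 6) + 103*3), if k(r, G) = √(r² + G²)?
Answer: 5*(309 + 2*√1033)*(582 + √102) ≈ 1.1051e+6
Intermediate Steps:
k(r, G) = √(G² + r²)
(2910 + R(50))*(k(-64, 6) + 103*3) = (2910 + √(50*(1 + 50)))*(√(6² + (-64)²) + 103*3) = (2910 + √(50*51))*(√(36 + 4096) + 309) = (2910 + √2550)*(√4132 + 309) = (2910 + 5*√102)*(2*√1033 + 309) = (2910 + 5*√102)*(309 + 2*√1033) = (309 + 2*√1033)*(2910 + 5*√102)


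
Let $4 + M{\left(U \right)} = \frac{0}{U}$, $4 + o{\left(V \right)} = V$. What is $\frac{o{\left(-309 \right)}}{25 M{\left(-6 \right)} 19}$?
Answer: $\frac{313}{1900} \approx 0.16474$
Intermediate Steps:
$o{\left(V \right)} = -4 + V$
$M{\left(U \right)} = -4$ ($M{\left(U \right)} = -4 + \frac{0}{U} = -4 + 0 = -4$)
$\frac{o{\left(-309 \right)}}{25 M{\left(-6 \right)} 19} = \frac{-4 - 309}{25 \left(-4\right) 19} = - \frac{313}{\left(-100\right) 19} = - \frac{313}{-1900} = \left(-313\right) \left(- \frac{1}{1900}\right) = \frac{313}{1900}$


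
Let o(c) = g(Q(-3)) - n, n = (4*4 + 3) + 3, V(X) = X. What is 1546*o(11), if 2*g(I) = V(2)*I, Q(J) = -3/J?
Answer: -32466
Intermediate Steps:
g(I) = I (g(I) = (2*I)/2 = I)
n = 22 (n = (16 + 3) + 3 = 19 + 3 = 22)
o(c) = -21 (o(c) = -3/(-3) - 1*22 = -3*(-⅓) - 22 = 1 - 22 = -21)
1546*o(11) = 1546*(-21) = -32466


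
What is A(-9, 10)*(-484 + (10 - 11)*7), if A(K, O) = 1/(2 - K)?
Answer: -491/11 ≈ -44.636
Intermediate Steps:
A(K, O) = 1/(2 - K)
A(-9, 10)*(-484 + (10 - 11)*7) = (-1/(-2 - 9))*(-484 + (10 - 11)*7) = (-1/(-11))*(-484 - 1*7) = (-1*(-1/11))*(-484 - 7) = (1/11)*(-491) = -491/11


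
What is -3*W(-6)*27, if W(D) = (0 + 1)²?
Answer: -81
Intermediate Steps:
W(D) = 1 (W(D) = 1² = 1)
-3*W(-6)*27 = -3*1*27 = -3*27 = -81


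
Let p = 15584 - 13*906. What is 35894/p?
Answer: 17947/1903 ≈ 9.4309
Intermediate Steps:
p = 3806 (p = 15584 - 1*11778 = 15584 - 11778 = 3806)
35894/p = 35894/3806 = 35894*(1/3806) = 17947/1903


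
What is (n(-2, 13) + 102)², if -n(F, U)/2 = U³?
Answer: 18421264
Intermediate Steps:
n(F, U) = -2*U³
(n(-2, 13) + 102)² = (-2*13³ + 102)² = (-2*2197 + 102)² = (-4394 + 102)² = (-4292)² = 18421264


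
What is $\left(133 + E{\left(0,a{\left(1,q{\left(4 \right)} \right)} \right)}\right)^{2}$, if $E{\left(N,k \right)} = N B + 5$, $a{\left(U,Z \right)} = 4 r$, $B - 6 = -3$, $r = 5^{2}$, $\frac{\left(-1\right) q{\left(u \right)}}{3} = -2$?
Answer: $19044$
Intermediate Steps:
$q{\left(u \right)} = 6$ ($q{\left(u \right)} = \left(-3\right) \left(-2\right) = 6$)
$r = 25$
$B = 3$ ($B = 6 - 3 = 3$)
$a{\left(U,Z \right)} = 100$ ($a{\left(U,Z \right)} = 4 \cdot 25 = 100$)
$E{\left(N,k \right)} = 5 + 3 N$ ($E{\left(N,k \right)} = N 3 + 5 = 3 N + 5 = 5 + 3 N$)
$\left(133 + E{\left(0,a{\left(1,q{\left(4 \right)} \right)} \right)}\right)^{2} = \left(133 + \left(5 + 3 \cdot 0\right)\right)^{2} = \left(133 + \left(5 + 0\right)\right)^{2} = \left(133 + 5\right)^{2} = 138^{2} = 19044$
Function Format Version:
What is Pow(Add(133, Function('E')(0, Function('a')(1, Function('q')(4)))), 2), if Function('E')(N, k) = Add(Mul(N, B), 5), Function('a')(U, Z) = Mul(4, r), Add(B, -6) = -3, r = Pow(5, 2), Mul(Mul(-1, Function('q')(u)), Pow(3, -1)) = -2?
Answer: 19044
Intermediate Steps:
Function('q')(u) = 6 (Function('q')(u) = Mul(-3, -2) = 6)
r = 25
B = 3 (B = Add(6, -3) = 3)
Function('a')(U, Z) = 100 (Function('a')(U, Z) = Mul(4, 25) = 100)
Function('E')(N, k) = Add(5, Mul(3, N)) (Function('E')(N, k) = Add(Mul(N, 3), 5) = Add(Mul(3, N), 5) = Add(5, Mul(3, N)))
Pow(Add(133, Function('E')(0, Function('a')(1, Function('q')(4)))), 2) = Pow(Add(133, Add(5, Mul(3, 0))), 2) = Pow(Add(133, Add(5, 0)), 2) = Pow(Add(133, 5), 2) = Pow(138, 2) = 19044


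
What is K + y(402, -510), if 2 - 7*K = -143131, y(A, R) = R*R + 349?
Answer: 1966276/7 ≈ 2.8090e+5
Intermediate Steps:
y(A, R) = 349 + R**2 (y(A, R) = R**2 + 349 = 349 + R**2)
K = 143133/7 (K = 2/7 - 1/7*(-143131) = 2/7 + 143131/7 = 143133/7 ≈ 20448.)
K + y(402, -510) = 143133/7 + (349 + (-510)**2) = 143133/7 + (349 + 260100) = 143133/7 + 260449 = 1966276/7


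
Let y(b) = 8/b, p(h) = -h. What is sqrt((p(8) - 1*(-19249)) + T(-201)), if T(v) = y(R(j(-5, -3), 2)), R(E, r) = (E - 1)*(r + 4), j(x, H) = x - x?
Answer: sqrt(173157)/3 ≈ 138.71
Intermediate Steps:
j(x, H) = 0
R(E, r) = (-1 + E)*(4 + r)
T(v) = -4/3 (T(v) = 8/(-4 - 1*2 + 4*0 + 0*2) = 8/(-4 - 2 + 0 + 0) = 8/(-6) = 8*(-1/6) = -4/3)
sqrt((p(8) - 1*(-19249)) + T(-201)) = sqrt((-1*8 - 1*(-19249)) - 4/3) = sqrt((-8 + 19249) - 4/3) = sqrt(19241 - 4/3) = sqrt(57719/3) = sqrt(173157)/3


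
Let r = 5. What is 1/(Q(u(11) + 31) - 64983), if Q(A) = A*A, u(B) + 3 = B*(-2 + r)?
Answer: -1/61262 ≈ -1.6323e-5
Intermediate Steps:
u(B) = -3 + 3*B (u(B) = -3 + B*(-2 + 5) = -3 + B*3 = -3 + 3*B)
Q(A) = A²
1/(Q(u(11) + 31) - 64983) = 1/(((-3 + 3*11) + 31)² - 64983) = 1/(((-3 + 33) + 31)² - 64983) = 1/((30 + 31)² - 64983) = 1/(61² - 64983) = 1/(3721 - 64983) = 1/(-61262) = -1/61262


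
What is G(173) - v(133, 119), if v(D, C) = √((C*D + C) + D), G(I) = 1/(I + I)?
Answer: 1/346 - √16079 ≈ -126.80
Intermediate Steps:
G(I) = 1/(2*I)
v(D, C) = √(C + D + C*D) (v(D, C) = √((C + C*D) + D) = √(C + D + C*D))
G(173) - v(133, 119) = (½)/173 - √(119 + 133 + 119*133) = (½)*(1/173) - √(119 + 133 + 15827) = 1/346 - √16079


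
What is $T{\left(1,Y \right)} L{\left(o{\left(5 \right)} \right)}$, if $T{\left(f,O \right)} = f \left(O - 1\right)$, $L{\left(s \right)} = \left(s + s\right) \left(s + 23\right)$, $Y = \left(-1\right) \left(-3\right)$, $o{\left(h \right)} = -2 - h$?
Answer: $-448$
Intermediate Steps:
$Y = 3$
$L{\left(s \right)} = 2 s \left(23 + s\right)$
$T{\left(f,O \right)} = f \left(-1 + O\right)$
$T{\left(1,Y \right)} L{\left(o{\left(5 \right)} \right)} = 1 \left(-1 + 3\right) 2 \left(-2 - 5\right) \left(23 - 7\right) = 1 \cdot 2 \cdot 2 \left(-2 - 5\right) \left(23 - 7\right) = 2 \cdot 2 \left(-7\right) \left(23 - 7\right) = 2 \cdot 2 \left(-7\right) 16 = 2 \left(-224\right) = -448$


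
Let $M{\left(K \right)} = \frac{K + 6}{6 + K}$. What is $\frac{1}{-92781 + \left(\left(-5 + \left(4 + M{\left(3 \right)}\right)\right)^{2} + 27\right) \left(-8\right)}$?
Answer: $- \frac{1}{92997} \approx -1.0753 \cdot 10^{-5}$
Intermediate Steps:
$M{\left(K \right)} = 1$ ($M{\left(K \right)} = \frac{6 + K}{6 + K} = 1$)
$\frac{1}{-92781 + \left(\left(-5 + \left(4 + M{\left(3 \right)}\right)\right)^{2} + 27\right) \left(-8\right)} = \frac{1}{-92781 + \left(\left(-5 + \left(4 + 1\right)\right)^{2} + 27\right) \left(-8\right)} = \frac{1}{-92781 + \left(\left(-5 + 5\right)^{2} + 27\right) \left(-8\right)} = \frac{1}{-92781 + \left(0^{2} + 27\right) \left(-8\right)} = \frac{1}{-92781 + \left(0 + 27\right) \left(-8\right)} = \frac{1}{-92781 + 27 \left(-8\right)} = \frac{1}{-92781 - 216} = \frac{1}{-92997} = - \frac{1}{92997}$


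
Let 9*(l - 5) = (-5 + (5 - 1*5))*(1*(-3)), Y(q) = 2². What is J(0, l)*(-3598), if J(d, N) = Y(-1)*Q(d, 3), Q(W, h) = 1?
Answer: -14392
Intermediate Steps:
Y(q) = 4
l = 20/3 (l = 5 + ((-5 + (5 - 1*5))*(1*(-3)))/9 = 5 + ((-5 + (5 - 5))*(-3))/9 = 5 + ((-5 + 0)*(-3))/9 = 5 + (-5*(-3))/9 = 5 + (⅑)*15 = 5 + 5/3 = 20/3 ≈ 6.6667)
J(d, N) = 4 (J(d, N) = 4*1 = 4)
J(0, l)*(-3598) = 4*(-3598) = -14392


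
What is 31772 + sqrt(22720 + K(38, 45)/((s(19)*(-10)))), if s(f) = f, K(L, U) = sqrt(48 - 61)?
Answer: 31772 + sqrt(820192000 - 190*I*sqrt(13))/190 ≈ 31923.0 - 6.2948e-5*I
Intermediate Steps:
K(L, U) = I*sqrt(13) (K(L, U) = sqrt(-13) = I*sqrt(13))
31772 + sqrt(22720 + K(38, 45)/((s(19)*(-10)))) = 31772 + sqrt(22720 + (I*sqrt(13))/((19*(-10)))) = 31772 + sqrt(22720 + (I*sqrt(13))/(-190)) = 31772 + sqrt(22720 + (I*sqrt(13))*(-1/190)) = 31772 + sqrt(22720 - I*sqrt(13)/190)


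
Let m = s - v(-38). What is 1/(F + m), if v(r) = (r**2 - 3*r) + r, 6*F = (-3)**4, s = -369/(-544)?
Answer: -544/819167 ≈ -0.00066409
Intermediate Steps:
s = 369/544 (s = -369*(-1/544) = 369/544 ≈ 0.67831)
F = 27/2 (F = (1/6)*(-3)**4 = (1/6)*81 = 27/2 ≈ 13.500)
v(r) = r**2 - 2*r
m = -826511/544 (m = 369/544 - (-38)*(-2 - 38) = 369/544 - (-38)*(-40) = 369/544 - 1*1520 = 369/544 - 1520 = -826511/544 ≈ -1519.3)
1/(F + m) = 1/(27/2 - 826511/544) = 1/(-819167/544) = -544/819167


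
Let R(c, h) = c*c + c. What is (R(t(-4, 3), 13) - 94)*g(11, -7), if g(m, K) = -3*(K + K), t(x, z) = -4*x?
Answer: 7476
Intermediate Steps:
R(c, h) = c + c² (R(c, h) = c² + c = c + c²)
g(m, K) = -6*K
(R(t(-4, 3), 13) - 94)*g(11, -7) = ((-4*(-4))*(1 - 4*(-4)) - 94)*(-6*(-7)) = (16*(1 + 16) - 94)*42 = (16*17 - 94)*42 = (272 - 94)*42 = 178*42 = 7476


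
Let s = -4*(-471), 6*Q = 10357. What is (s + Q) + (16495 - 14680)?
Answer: 32551/6 ≈ 5425.2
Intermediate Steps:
Q = 10357/6 (Q = (⅙)*10357 = 10357/6 ≈ 1726.2)
s = 1884
(s + Q) + (16495 - 14680) = (1884 + 10357/6) + (16495 - 14680) = 21661/6 + 1815 = 32551/6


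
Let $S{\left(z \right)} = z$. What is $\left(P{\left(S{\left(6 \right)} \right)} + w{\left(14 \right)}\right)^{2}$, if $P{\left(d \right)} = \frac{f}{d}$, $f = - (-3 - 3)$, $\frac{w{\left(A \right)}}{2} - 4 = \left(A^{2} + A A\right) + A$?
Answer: $674041$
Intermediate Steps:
$w{\left(A \right)} = 8 + 2 A + 4 A^{2}$ ($w{\left(A \right)} = 8 + 2 \left(\left(A^{2} + A A\right) + A\right) = 8 + 2 \left(\left(A^{2} + A^{2}\right) + A\right) = 8 + 2 \left(2 A^{2} + A\right) = 8 + 2 \left(A + 2 A^{2}\right) = 8 + \left(2 A + 4 A^{2}\right) = 8 + 2 A + 4 A^{2}$)
$f = 6$ ($f = \left(-1\right) \left(-6\right) = 6$)
$P{\left(d \right)} = \frac{6}{d}$
$\left(P{\left(S{\left(6 \right)} \right)} + w{\left(14 \right)}\right)^{2} = \left(\frac{6}{6} + \left(8 + 2 \cdot 14 + 4 \cdot 14^{2}\right)\right)^{2} = \left(6 \cdot \frac{1}{6} + \left(8 + 28 + 4 \cdot 196\right)\right)^{2} = \left(1 + \left(8 + 28 + 784\right)\right)^{2} = \left(1 + 820\right)^{2} = 821^{2} = 674041$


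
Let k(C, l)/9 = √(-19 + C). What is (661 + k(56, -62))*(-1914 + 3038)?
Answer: 742964 + 10116*√37 ≈ 8.0450e+5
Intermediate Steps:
k(C, l) = 9*√(-19 + C)
(661 + k(56, -62))*(-1914 + 3038) = (661 + 9*√(-19 + 56))*(-1914 + 3038) = (661 + 9*√37)*1124 = 742964 + 10116*√37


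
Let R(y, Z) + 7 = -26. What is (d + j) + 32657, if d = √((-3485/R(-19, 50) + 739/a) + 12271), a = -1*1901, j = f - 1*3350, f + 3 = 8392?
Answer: 37696 + √48705728119653/62733 ≈ 37807.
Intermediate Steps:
f = 8389 (f = -3 + 8392 = 8389)
j = 5039 (j = 8389 - 1*3350 = 8389 - 3350 = 5039)
R(y, Z) = -33 (R(y, Z) = -7 - 26 = -33)
a = -1901
d = √48705728119653/62733 (d = √((-3485/(-33) + 739/(-1901)) + 12271) = √((-3485*(-1/33) + 739*(-1/1901)) + 12271) = √((3485/33 - 739/1901) + 12271) = √(6600598/62733 + 12271) = √(776397241/62733) = √48705728119653/62733 ≈ 111.25)
(d + j) + 32657 = (√48705728119653/62733 + 5039) + 32657 = (5039 + √48705728119653/62733) + 32657 = 37696 + √48705728119653/62733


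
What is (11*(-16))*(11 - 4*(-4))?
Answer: -4752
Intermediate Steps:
(11*(-16))*(11 - 4*(-4)) = -176*(11 - 1*(-16)) = -176*(11 + 16) = -176*27 = -4752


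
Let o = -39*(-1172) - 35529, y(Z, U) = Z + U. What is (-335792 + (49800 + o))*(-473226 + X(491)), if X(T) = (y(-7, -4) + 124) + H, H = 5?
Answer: 130489336804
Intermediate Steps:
y(Z, U) = U + Z
X(T) = 118 (X(T) = ((-4 - 7) + 124) + 5 = (-11 + 124) + 5 = 113 + 5 = 118)
o = 10179 (o = 45708 - 35529 = 10179)
(-335792 + (49800 + o))*(-473226 + X(491)) = (-335792 + (49800 + 10179))*(-473226 + 118) = (-335792 + 59979)*(-473108) = -275813*(-473108) = 130489336804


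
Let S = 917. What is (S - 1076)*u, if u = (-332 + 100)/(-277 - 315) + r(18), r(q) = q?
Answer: -216399/74 ≈ -2924.3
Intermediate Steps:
u = 1361/74 (u = (-332 + 100)/(-277 - 315) + 18 = -232/(-592) + 18 = -232*(-1/592) + 18 = 29/74 + 18 = 1361/74 ≈ 18.392)
(S - 1076)*u = (917 - 1076)*(1361/74) = -159*1361/74 = -216399/74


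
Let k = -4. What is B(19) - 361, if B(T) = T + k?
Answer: -346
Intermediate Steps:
B(T) = -4 + T (B(T) = T - 4 = -4 + T)
B(19) - 361 = (-4 + 19) - 361 = 15 - 361 = -346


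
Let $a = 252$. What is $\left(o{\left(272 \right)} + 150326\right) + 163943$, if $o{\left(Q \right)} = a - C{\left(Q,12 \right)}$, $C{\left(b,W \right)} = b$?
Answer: $314249$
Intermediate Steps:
$o{\left(Q \right)} = 252 - Q$
$\left(o{\left(272 \right)} + 150326\right) + 163943 = \left(\left(252 - 272\right) + 150326\right) + 163943 = \left(-20 + 150326\right) + 163943 = 150306 + 163943 = 314249$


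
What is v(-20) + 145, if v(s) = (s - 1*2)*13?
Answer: -141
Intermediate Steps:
v(s) = -26 + 13*s (v(s) = (s - 2)*13 = (-2 + s)*13 = -26 + 13*s)
v(-20) + 145 = (-26 + 13*(-20)) + 145 = (-26 - 260) + 145 = -286 + 145 = -141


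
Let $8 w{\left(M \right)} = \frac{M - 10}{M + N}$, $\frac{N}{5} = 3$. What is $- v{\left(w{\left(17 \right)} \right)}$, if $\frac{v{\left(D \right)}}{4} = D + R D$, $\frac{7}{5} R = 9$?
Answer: $- \frac{13}{16} \approx -0.8125$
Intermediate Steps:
$N = 15$ ($N = 5 \cdot 3 = 15$)
$R = \frac{45}{7}$ ($R = \frac{5}{7} \cdot 9 = \frac{45}{7} \approx 6.4286$)
$w{\left(M \right)} = \frac{-10 + M}{8 \left(15 + M\right)}$ ($w{\left(M \right)} = \frac{\left(M - 10\right) \frac{1}{M + 15}}{8} = \frac{\left(-10 + M\right) \frac{1}{15 + M}}{8} = \frac{\frac{1}{15 + M} \left(-10 + M\right)}{8} = \frac{-10 + M}{8 \left(15 + M\right)}$)
$v{\left(D \right)} = \frac{208 D}{7}$ ($v{\left(D \right)} = 4 \left(D + \frac{45 D}{7}\right) = 4 \frac{52 D}{7} = \frac{208 D}{7}$)
$- v{\left(w{\left(17 \right)} \right)} = - \frac{208 \frac{-10 + 17}{8 \left(15 + 17\right)}}{7} = - \frac{208 \cdot \frac{1}{8} \cdot \frac{1}{32} \cdot 7}{7} = - \frac{208 \cdot 7}{7 \cdot 256} = \left(-1\right) \frac{13}{16} = - \frac{13}{16}$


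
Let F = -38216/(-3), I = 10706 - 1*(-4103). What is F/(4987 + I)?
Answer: 9554/14847 ≈ 0.64350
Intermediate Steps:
I = 14809 (I = 10706 + 4103 = 14809)
F = 38216/3 (F = -38216*(-1)/3 = -4777*(-8/3) = 38216/3 ≈ 12739.)
F/(4987 + I) = 38216/(3*(4987 + 14809)) = (38216/3)/19796 = (38216/3)*(1/19796) = 9554/14847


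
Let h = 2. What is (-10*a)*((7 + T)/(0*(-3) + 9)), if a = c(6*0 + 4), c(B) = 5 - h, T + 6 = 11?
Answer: -40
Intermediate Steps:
T = 5 (T = -6 + 11 = 5)
c(B) = 3 (c(B) = 5 - 1*2 = 5 - 2 = 3)
a = 3
(-10*a)*((7 + T)/(0*(-3) + 9)) = (-10*3)*((7 + 5)/(0*(-3) + 9)) = -360/(0 + 9) = -360/9 = -30*4/3 = -40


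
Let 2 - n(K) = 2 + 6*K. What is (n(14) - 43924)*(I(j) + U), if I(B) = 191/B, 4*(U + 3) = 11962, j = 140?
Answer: -4603687882/35 ≈ -1.3153e+8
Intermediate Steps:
n(K) = -6*K (n(K) = 2 - (2 + 6*K) = 2 + (-2 - 6*K) = -6*K)
U = 5975/2 (U = -3 + (¼)*11962 = -3 + 5981/2 = 5975/2 ≈ 2987.5)
(n(14) - 43924)*(I(j) + U) = (-6*14 - 43924)*(191/140 + 5975/2) = (-84 - 43924)*(191*(1/140) + 5975/2) = -44008*(191/140 + 5975/2) = -44008*418441/140 = -4603687882/35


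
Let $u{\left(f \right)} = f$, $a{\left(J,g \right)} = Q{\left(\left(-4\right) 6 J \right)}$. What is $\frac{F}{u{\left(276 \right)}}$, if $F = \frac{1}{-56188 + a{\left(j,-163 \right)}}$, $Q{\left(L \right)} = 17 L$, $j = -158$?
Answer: $\frac{1}{2284176} \approx 4.3779 \cdot 10^{-7}$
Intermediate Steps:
$a{\left(J,g \right)} = - 408 J$ ($a{\left(J,g \right)} = 17 \left(-4\right) 6 J = 17 \left(- 24 J\right) = - 408 J$)
$F = \frac{1}{8276}$ ($F = \frac{1}{-56188 - -64464} = \frac{1}{-56188 + 64464} = \frac{1}{8276} \approx 0.00012083$)
$\frac{F}{u{\left(276 \right)}} = \frac{1}{8276 \cdot 276} = \frac{1}{8276} \cdot \frac{1}{276} = \frac{1}{2284176}$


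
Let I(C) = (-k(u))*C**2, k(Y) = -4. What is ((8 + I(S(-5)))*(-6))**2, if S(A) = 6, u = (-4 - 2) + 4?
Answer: 831744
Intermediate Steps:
u = -2 (u = -6 + 4 = -2)
I(C) = 4*C**2 (I(C) = (-1*(-4))*C**2 = 4*C**2)
((8 + I(S(-5)))*(-6))**2 = ((8 + 4*6**2)*(-6))**2 = ((8 + 4*36)*(-6))**2 = ((8 + 144)*(-6))**2 = (152*(-6))**2 = (-912)**2 = 831744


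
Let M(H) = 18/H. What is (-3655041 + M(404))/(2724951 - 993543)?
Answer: -35158013/16654496 ≈ -2.1110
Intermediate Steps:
(-3655041 + M(404))/(2724951 - 993543) = (-3655041 + 18/404)/(2724951 - 993543) = (-3655041 + 18*(1/404))/1731408 = (-3655041 + 9/202)*(1/1731408) = -738318273/202*1/1731408 = -35158013/16654496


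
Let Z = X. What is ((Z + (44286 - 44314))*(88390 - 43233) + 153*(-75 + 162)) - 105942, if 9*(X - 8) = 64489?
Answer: 2903167834/9 ≈ 3.2257e+8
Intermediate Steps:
X = 64561/9 (X = 8 + (⅑)*64489 = 8 + 64489/9 = 64561/9 ≈ 7173.4)
Z = 64561/9 ≈ 7173.4
((Z + (44286 - 44314))*(88390 - 43233) + 153*(-75 + 162)) - 105942 = ((64561/9 + (44286 - 44314))*(88390 - 43233) + 153*(-75 + 162)) - 105942 = ((64561/9 - 28)*45157 + 153*87) - 105942 = ((64309/9)*45157 + 13311) - 105942 = (2904001513/9 + 13311) - 105942 = 2904121312/9 - 105942 = 2903167834/9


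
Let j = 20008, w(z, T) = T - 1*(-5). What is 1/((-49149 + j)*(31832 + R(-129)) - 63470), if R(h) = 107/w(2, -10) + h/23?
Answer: -5/4634463608 ≈ -1.0789e-9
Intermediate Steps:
w(z, T) = 5 + T (w(z, T) = T + 5 = 5 + T)
R(h) = -107/5 + h/23 (R(h) = 107/(5 - 10) + h/23 = 107/(-5) + h*(1/23) = 107*(-1/5) + h/23 = -107/5 + h/23)
1/((-49149 + j)*(31832 + R(-129)) - 63470) = 1/((-49149 + 20008)*(31832 + (-107/5 + (1/23)*(-129))) - 63470) = 1/(-29141*(31832 + (-107/5 - 129/23)) - 63470) = 1/(-29141*(31832 - 3106/115) - 63470) = 1/(-29141*3657574/115 - 63470) = 1/(-4634146258/5 - 63470) = 1/(-4634463608/5) = -5/4634463608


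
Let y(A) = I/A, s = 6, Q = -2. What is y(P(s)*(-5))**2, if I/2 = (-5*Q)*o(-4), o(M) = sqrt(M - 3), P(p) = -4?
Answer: -7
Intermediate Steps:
o(M) = sqrt(-3 + M)
I = 20*I*sqrt(7) (I = 2*((-5*(-2))*sqrt(-3 - 4)) = 2*(10*sqrt(-7)) = 2*(10*(I*sqrt(7))) = 2*(10*I*sqrt(7)) = 20*I*sqrt(7) ≈ 52.915*I)
y(A) = 20*I*sqrt(7)/A (y(A) = (20*I*sqrt(7))/A = 20*I*sqrt(7)/A)
y(P(s)*(-5))**2 = (20*I*sqrt(7)/((-4*(-5))))**2 = (20*I*sqrt(7)/20)**2 = (20*I*sqrt(7)*(1/20))**2 = (I*sqrt(7))**2 = -7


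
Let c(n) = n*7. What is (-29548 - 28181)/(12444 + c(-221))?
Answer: -57729/10897 ≈ -5.2977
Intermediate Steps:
c(n) = 7*n
(-29548 - 28181)/(12444 + c(-221)) = (-29548 - 28181)/(12444 + 7*(-221)) = -57729/(12444 - 1547) = -57729/10897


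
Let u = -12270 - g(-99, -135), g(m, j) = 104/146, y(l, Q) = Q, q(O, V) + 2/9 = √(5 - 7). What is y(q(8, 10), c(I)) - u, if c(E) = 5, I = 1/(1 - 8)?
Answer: 896127/73 ≈ 12276.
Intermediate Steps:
q(O, V) = -2/9 + I*√2 (q(O, V) = -2/9 + √(5 - 7) = -2/9 + √(-2) = -2/9 + I*√2)
I = -⅐ (I = 1/(-7) = -⅐ ≈ -0.14286)
g(m, j) = 52/73 (g(m, j) = 104*(1/146) = 52/73)
u = -895762/73 (u = -12270 - 1*52/73 = -12270 - 52/73 = -895762/73 ≈ -12271.)
y(q(8, 10), c(I)) - u = 5 - 1*(-895762/73) = 5 + 895762/73 = 896127/73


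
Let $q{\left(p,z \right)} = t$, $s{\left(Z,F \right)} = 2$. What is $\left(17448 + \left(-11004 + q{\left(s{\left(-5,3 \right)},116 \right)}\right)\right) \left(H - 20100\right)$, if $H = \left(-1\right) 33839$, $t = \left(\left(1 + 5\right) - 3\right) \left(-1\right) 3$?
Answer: $-347097465$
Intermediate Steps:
$t = -9$ ($t = \left(6 - 3\right) \left(-1\right) 3 = 3 \left(-1\right) 3 = \left(-3\right) 3 = -9$)
$q{\left(p,z \right)} = -9$
$H = -33839$
$\left(17448 + \left(-11004 + q{\left(s{\left(-5,3 \right)},116 \right)}\right)\right) \left(H - 20100\right) = \left(17448 - 11013\right) \left(-33839 - 20100\right) = \left(17448 - 11013\right) \left(-53939\right) = 6435 \left(-53939\right) = -347097465$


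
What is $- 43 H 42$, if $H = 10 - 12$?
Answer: $3612$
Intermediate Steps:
$H = -2$ ($H = 10 - 12 = -2$)
$- 43 H 42 = \left(-43\right) \left(-2\right) 42 = 86 \cdot 42 = 3612$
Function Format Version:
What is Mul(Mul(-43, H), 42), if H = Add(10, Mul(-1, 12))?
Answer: 3612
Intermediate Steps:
H = -2 (H = Add(10, -12) = -2)
Mul(Mul(-43, H), 42) = Mul(Mul(-43, -2), 42) = Mul(86, 42) = 3612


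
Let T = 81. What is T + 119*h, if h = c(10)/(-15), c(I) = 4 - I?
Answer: 643/5 ≈ 128.60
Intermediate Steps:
h = ⅖ (h = (4 - 1*10)/(-15) = (4 - 10)*(-1/15) = -6*(-1/15) = ⅖ ≈ 0.40000)
T + 119*h = 81 + 119*(⅖) = 81 + 238/5 = 643/5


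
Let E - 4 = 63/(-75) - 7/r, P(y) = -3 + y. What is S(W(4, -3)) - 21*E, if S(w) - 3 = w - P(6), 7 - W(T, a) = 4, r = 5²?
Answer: -1437/25 ≈ -57.480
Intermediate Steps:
r = 25
W(T, a) = 3 (W(T, a) = 7 - 1*4 = 7 - 4 = 3)
E = 72/25 (E = 4 + (63/(-75) - 7/25) = 4 + (63*(-1/75) - 7*1/25) = 4 + (-21/25 - 7/25) = 4 - 28/25 = 72/25 ≈ 2.8800)
S(w) = w (S(w) = 3 + (w - (-3 + 6)) = 3 + (w - 1*3) = 3 + (w - 3) = 3 + (-3 + w) = w)
S(W(4, -3)) - 21*E = 3 - 21*72/25 = 3 - 1512/25 = -1437/25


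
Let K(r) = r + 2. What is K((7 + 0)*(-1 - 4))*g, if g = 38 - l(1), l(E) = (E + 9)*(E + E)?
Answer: -594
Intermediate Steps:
l(E) = 2*E*(9 + E) (l(E) = (9 + E)*(2*E) = 2*E*(9 + E))
K(r) = 2 + r
g = 18 (g = 38 - 2*(9 + 1) = 38 - 2*10 = 38 - 1*20 = 38 - 20 = 18)
K((7 + 0)*(-1 - 4))*g = (2 + (7 + 0)*(-1 - 4))*18 = (2 + 7*(-5))*18 = (2 - 35)*18 = -33*18 = -594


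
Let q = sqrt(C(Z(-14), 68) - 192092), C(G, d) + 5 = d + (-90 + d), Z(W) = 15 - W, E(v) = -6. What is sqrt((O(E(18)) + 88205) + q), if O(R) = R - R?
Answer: sqrt(88205 + 9*I*sqrt(2371)) ≈ 296.99 + 0.7378*I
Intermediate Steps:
O(R) = 0
C(G, d) = -95 + 2*d (C(G, d) = -5 + (d + (-90 + d)) = -5 + (-90 + 2*d) = -95 + 2*d)
q = 9*I*sqrt(2371) (q = sqrt((-95 + 2*68) - 192092) = sqrt((-95 + 136) - 192092) = sqrt(41 - 192092) = sqrt(-192051) = 9*I*sqrt(2371) ≈ 438.24*I)
sqrt((O(E(18)) + 88205) + q) = sqrt((0 + 88205) + 9*I*sqrt(2371)) = sqrt(88205 + 9*I*sqrt(2371))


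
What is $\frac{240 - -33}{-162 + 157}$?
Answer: $- \frac{273}{5} \approx -54.6$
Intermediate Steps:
$\frac{240 - -33}{-162 + 157} = \frac{240 + \left(-120 + 153\right)}{-5} = \left(240 + 33\right) \left(- \frac{1}{5}\right) = 273 \left(- \frac{1}{5}\right) = - \frac{273}{5}$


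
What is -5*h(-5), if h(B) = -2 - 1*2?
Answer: 20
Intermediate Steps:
h(B) = -4 (h(B) = -2 - 2 = -4)
-5*h(-5) = -5*(-4) = 20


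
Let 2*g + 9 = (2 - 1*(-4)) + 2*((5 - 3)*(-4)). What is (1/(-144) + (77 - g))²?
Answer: 155127025/20736 ≈ 7481.0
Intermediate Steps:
g = -19/2 (g = -9/2 + ((2 - 1*(-4)) + 2*((5 - 3)*(-4)))/2 = -9/2 + ((2 + 4) + 2*(2*(-4)))/2 = -9/2 + (6 + 2*(-8))/2 = -9/2 + (6 - 16)/2 = -9/2 + (½)*(-10) = -9/2 - 5 = -19/2 ≈ -9.5000)
(1/(-144) + (77 - g))² = (1/(-144) + (77 - 1*(-19/2)))² = (-1/144 + (77 + 19/2))² = (-1/144 + 173/2)² = (12455/144)² = 155127025/20736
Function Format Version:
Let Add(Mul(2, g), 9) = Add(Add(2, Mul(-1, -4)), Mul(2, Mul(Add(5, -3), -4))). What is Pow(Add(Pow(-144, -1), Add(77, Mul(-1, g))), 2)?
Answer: Rational(155127025, 20736) ≈ 7481.0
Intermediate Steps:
g = Rational(-19, 2) (g = Add(Rational(-9, 2), Mul(Rational(1, 2), Add(Add(2, Mul(-1, -4)), Mul(2, Mul(Add(5, -3), -4))))) = Add(Rational(-9, 2), Mul(Rational(1, 2), Add(Add(2, 4), Mul(2, Mul(2, -4))))) = Add(Rational(-9, 2), Mul(Rational(1, 2), Add(6, Mul(2, -8)))) = Add(Rational(-9, 2), Mul(Rational(1, 2), Add(6, -16))) = Add(Rational(-9, 2), Mul(Rational(1, 2), -10)) = Add(Rational(-9, 2), -5) = Rational(-19, 2) ≈ -9.5000)
Pow(Add(Pow(-144, -1), Add(77, Mul(-1, g))), 2) = Pow(Add(Pow(-144, -1), Add(77, Mul(-1, Rational(-19, 2)))), 2) = Pow(Add(Rational(-1, 144), Add(77, Rational(19, 2))), 2) = Pow(Add(Rational(-1, 144), Rational(173, 2)), 2) = Pow(Rational(12455, 144), 2) = Rational(155127025, 20736)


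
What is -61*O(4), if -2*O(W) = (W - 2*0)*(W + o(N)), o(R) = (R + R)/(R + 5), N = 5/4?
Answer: 2684/5 ≈ 536.80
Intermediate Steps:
N = 5/4 (N = 5*(1/4) = 5/4 ≈ 1.2500)
o(R) = 2*R/(5 + R) (o(R) = (2*R)/(5 + R) = 2*R/(5 + R))
O(W) = -W*(2/5 + W)/2 (O(W) = -(W - 2*0)*(W + 2*(5/4)/(5 + 5/4))/2 = -(W + 0)*(W + 2*(5/4)/(25/4))/2 = -W*(W + 2*(5/4)*(4/25))/2 = -W*(W + 2/5)/2 = -W*(2/5 + W)/2)
-61*O(4) = -(-61)*4*(2 + 5*4)/10 = -(-61)*4*(2 + 20)/10 = -(-61)*4*22/10 = -61*(-44/5) = 2684/5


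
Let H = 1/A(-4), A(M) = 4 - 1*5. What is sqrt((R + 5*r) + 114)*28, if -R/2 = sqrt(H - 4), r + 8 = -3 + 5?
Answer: 28*sqrt(84 - 2*I*sqrt(5)) ≈ 256.71 - 6.8289*I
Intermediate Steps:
r = -6 (r = -8 + (-3 + 5) = -8 + 2 = -6)
A(M) = -1 (A(M) = 4 - 5 = -1)
H = -1 (H = 1/(-1) = -1)
R = -2*I*sqrt(5) (R = -2*sqrt(-1 - 4) = -2*I*sqrt(5) ≈ -4.4721*I)
sqrt((R + 5*r) + 114)*28 = sqrt((-2*I*sqrt(5) + 5*(-6)) + 114)*28 = sqrt((-2*I*sqrt(5) - 30) + 114)*28 = sqrt((-30 - 2*I*sqrt(5)) + 114)*28 = sqrt(84 - 2*I*sqrt(5))*28 = 28*sqrt(84 - 2*I*sqrt(5))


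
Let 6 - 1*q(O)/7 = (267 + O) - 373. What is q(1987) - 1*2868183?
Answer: -2881308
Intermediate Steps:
q(O) = 784 - 7*O (q(O) = 42 - 7*((267 + O) - 373) = 42 - 7*(-106 + O) = 42 + (742 - 7*O) = 784 - 7*O)
q(1987) - 1*2868183 = (784 - 7*1987) - 1*2868183 = (784 - 13909) - 2868183 = -13125 - 2868183 = -2881308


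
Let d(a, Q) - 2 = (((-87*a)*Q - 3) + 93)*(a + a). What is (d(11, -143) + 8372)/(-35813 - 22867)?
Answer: -755269/14670 ≈ -51.484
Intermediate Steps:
d(a, Q) = 2 + 2*a*(90 - 87*Q*a) (d(a, Q) = 2 + (((-87*a)*Q - 3) + 93)*(a + a) = 2 + ((-87*Q*a - 3) + 93)*(2*a) = 2 + ((-3 - 87*Q*a) + 93)*(2*a) = 2 + (90 - 87*Q*a)*(2*a) = 2 + 2*a*(90 - 87*Q*a))
(d(11, -143) + 8372)/(-35813 - 22867) = ((2 + 180*11 - 174*(-143)*11²) + 8372)/(-35813 - 22867) = ((2 + 1980 - 174*(-143)*121) + 8372)/(-58680) = ((2 + 1980 + 3010722) + 8372)*(-1/58680) = (3012704 + 8372)*(-1/58680) = 3021076*(-1/58680) = -755269/14670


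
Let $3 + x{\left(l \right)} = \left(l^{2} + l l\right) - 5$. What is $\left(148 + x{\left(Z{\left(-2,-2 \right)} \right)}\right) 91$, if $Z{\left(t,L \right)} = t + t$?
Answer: $15652$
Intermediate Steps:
$Z{\left(t,L \right)} = 2 t$
$x{\left(l \right)} = -8 + 2 l^{2}$ ($x{\left(l \right)} = -3 - \left(5 - l^{2} - l l\right) = -3 + \left(\left(l^{2} + l^{2}\right) - 5\right) = -3 + \left(2 l^{2} - 5\right) = -3 + \left(-5 + 2 l^{2}\right) = -8 + 2 l^{2}$)
$\left(148 + x{\left(Z{\left(-2,-2 \right)} \right)}\right) 91 = \left(148 - \left(8 - 2 \left(2 \left(-2\right)\right)^{2}\right)\right) 91 = \left(148 - \left(8 - 2 \left(-4\right)^{2}\right)\right) 91 = \left(148 + \left(-8 + 2 \cdot 16\right)\right) 91 = \left(148 + \left(-8 + 32\right)\right) 91 = \left(148 + 24\right) 91 = 172 \cdot 91 = 15652$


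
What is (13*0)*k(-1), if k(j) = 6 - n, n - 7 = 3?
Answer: 0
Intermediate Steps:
n = 10 (n = 7 + 3 = 10)
k(j) = -4 (k(j) = 6 - 1*10 = 6 - 10 = -4)
(13*0)*k(-1) = (13*0)*(-4) = 0*(-4) = 0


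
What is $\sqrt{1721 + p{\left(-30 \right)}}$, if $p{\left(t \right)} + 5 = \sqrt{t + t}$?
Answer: $\sqrt{1716 + 2 i \sqrt{15}} \approx 41.425 + 0.09349 i$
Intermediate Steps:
$p{\left(t \right)} = -5 + \sqrt{2} \sqrt{t}$ ($p{\left(t \right)} = -5 + \sqrt{t + t} = -5 + \sqrt{2 t} = -5 + \sqrt{2} \sqrt{t}$)
$\sqrt{1721 + p{\left(-30 \right)}} = \sqrt{1721 - \left(5 - \sqrt{2} \sqrt{-30}\right)} = \sqrt{1721 - \left(5 - \sqrt{2} i \sqrt{30}\right)} = \sqrt{1721 - \left(5 - 2 i \sqrt{15}\right)} = \sqrt{1716 + 2 i \sqrt{15}}$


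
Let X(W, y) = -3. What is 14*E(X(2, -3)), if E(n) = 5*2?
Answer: 140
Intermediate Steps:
E(n) = 10
14*E(X(2, -3)) = 14*10 = 140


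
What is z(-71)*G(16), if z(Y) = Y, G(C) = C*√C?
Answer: -4544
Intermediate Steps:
G(C) = C^(3/2)
z(-71)*G(16) = -71*16^(3/2) = -71*64 = -4544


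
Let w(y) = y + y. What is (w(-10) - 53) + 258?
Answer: 185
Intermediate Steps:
w(y) = 2*y
(w(-10) - 53) + 258 = (2*(-10) - 53) + 258 = (-20 - 53) + 258 = -73 + 258 = 185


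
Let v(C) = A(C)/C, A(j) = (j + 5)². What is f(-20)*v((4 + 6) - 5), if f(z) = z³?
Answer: -160000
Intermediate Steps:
A(j) = (5 + j)²
v(C) = (5 + C)²/C
f(-20)*v((4 + 6) - 5) = (-20)³*((5 + ((4 + 6) - 5))²/((4 + 6) - 5)) = -8000*(5 + (10 - 5))²/(10 - 5) = -8000*(5 + 5)²/5 = -1600*10² = -1600*100 = -8000*20 = -160000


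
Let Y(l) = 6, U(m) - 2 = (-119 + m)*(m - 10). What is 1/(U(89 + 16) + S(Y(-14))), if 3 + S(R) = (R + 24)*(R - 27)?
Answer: -1/1961 ≈ -0.00050994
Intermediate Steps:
U(m) = 2 + (-119 + m)*(-10 + m) (U(m) = 2 + (-119 + m)*(m - 10) = 2 + (-119 + m)*(-10 + m))
S(R) = -3 + (-27 + R)*(24 + R) (S(R) = -3 + (R + 24)*(R - 27) = -3 + (24 + R)*(-27 + R) = -3 + (-27 + R)*(24 + R))
1/(U(89 + 16) + S(Y(-14))) = 1/((1192 + (89 + 16)**2 - 129*(89 + 16)) + (-651 + 6**2 - 3*6)) = 1/((1192 + 105**2 - 129*105) + (-651 + 36 - 18)) = 1/((1192 + 11025 - 13545) - 633) = 1/(-1328 - 633) = 1/(-1961) = -1/1961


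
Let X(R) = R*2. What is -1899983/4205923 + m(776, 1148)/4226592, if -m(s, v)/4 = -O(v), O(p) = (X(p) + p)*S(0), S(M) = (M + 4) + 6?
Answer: -77615052036/185174171921 ≈ -0.41915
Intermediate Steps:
X(R) = 2*R
S(M) = 10 + M (S(M) = (4 + M) + 6 = 10 + M)
O(p) = 30*p (O(p) = (2*p + p)*(10 + 0) = (3*p)*10 = 30*p)
m(s, v) = 120*v (m(s, v) = -(-4)*30*v = -(-120)*v = 120*v)
-1899983/4205923 + m(776, 1148)/4226592 = -1899983/4205923 + (120*1148)/4226592 = -1899983*1/4205923 + 137760*(1/4226592) = -1899983/4205923 + 1435/44027 = -77615052036/185174171921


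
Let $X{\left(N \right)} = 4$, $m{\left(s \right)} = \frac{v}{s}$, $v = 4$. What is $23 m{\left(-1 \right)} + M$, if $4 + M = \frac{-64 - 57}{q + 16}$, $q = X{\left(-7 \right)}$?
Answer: $- \frac{2041}{20} \approx -102.05$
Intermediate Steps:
$m{\left(s \right)} = \frac{4}{s}$
$q = 4$
$M = - \frac{201}{20}$ ($M = -4 + \frac{-64 - 57}{4 + 16} = -4 - \frac{121}{20} = - \frac{201}{20} \approx -10.05$)
$23 m{\left(-1 \right)} + M = 23 \frac{4}{-1} - \frac{201}{20} = 23 \cdot 4 \left(-1\right) - \frac{201}{20} = 23 \left(-4\right) - \frac{201}{20} = -92 - \frac{201}{20} = - \frac{2041}{20}$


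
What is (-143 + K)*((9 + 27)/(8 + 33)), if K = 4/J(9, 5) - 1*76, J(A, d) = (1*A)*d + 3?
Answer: -7881/41 ≈ -192.22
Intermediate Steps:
J(A, d) = 3 + A*d (J(A, d) = A*d + 3 = 3 + A*d)
K = -911/12 (K = 4/(3 + 9*5) - 1*76 = 4/(3 + 45) - 76 = 4/48 - 76 = 4*(1/48) - 76 = 1/12 - 76 = -911/12 ≈ -75.917)
(-143 + K)*((9 + 27)/(8 + 33)) = (-143 - 911/12)*((9 + 27)/(8 + 33)) = -7881/41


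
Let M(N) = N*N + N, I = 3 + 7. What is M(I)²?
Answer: 12100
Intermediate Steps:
I = 10
M(N) = N + N² (M(N) = N² + N = N + N²)
M(I)² = (10*(1 + 10))² = (10*11)² = 110² = 12100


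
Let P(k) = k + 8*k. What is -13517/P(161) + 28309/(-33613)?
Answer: -70766666/6957891 ≈ -10.171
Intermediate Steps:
P(k) = 9*k
-13517/P(161) + 28309/(-33613) = -13517/(9*161) + 28309/(-33613) = -13517/1449 + 28309*(-1/33613) = -13517*1/1449 - 28309/33613 = -1931/207 - 28309/33613 = -70766666/6957891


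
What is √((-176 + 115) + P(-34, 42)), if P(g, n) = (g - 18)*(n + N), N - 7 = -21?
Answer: I*√1517 ≈ 38.949*I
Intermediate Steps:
N = -14 (N = 7 - 21 = -14)
P(g, n) = (-18 + g)*(-14 + n) (P(g, n) = (g - 18)*(n - 14) = (-18 + g)*(-14 + n))
√((-176 + 115) + P(-34, 42)) = √((-176 + 115) + (252 - 18*42 - 14*(-34) - 34*42)) = √(-61 + (252 - 756 + 476 - 1428)) = √(-61 - 1456) = √(-1517) = I*√1517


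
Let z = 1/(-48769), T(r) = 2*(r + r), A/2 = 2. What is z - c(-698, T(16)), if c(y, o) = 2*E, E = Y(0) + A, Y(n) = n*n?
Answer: -390153/48769 ≈ -8.0000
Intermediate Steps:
A = 4 (A = 2*2 = 4)
Y(n) = n**2
T(r) = 4*r (T(r) = 2*(2*r) = 4*r)
E = 4 (E = 0**2 + 4 = 0 + 4 = 4)
c(y, o) = 8 (c(y, o) = 2*4 = 8)
z = -1/48769 ≈ -2.0505e-5
z - c(-698, T(16)) = -1/48769 - 1*8 = -1/48769 - 8 = -390153/48769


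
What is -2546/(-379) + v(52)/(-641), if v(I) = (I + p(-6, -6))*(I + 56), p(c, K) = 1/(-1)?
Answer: -455546/242939 ≈ -1.8751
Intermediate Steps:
p(c, K) = -1
v(I) = (-1 + I)*(56 + I) (v(I) = (I - 1)*(I + 56) = (-1 + I)*(56 + I))
-2546/(-379) + v(52)/(-641) = -2546/(-379) + (-56 + 52² + 55*52)/(-641) = -2546*(-1/379) + (-56 + 2704 + 2860)*(-1/641) = 2546/379 + 5508*(-1/641) = 2546/379 - 5508/641 = -455546/242939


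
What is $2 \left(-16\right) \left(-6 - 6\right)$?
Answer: $384$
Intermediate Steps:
$2 \left(-16\right) \left(-6 - 6\right) = \left(-32\right) \left(-12\right) = 384$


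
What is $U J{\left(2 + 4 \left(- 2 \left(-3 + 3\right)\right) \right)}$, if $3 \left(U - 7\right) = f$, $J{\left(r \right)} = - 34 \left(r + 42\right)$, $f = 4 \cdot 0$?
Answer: $-10472$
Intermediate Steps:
$f = 0$
$J{\left(r \right)} = -1428 - 34 r$ ($J{\left(r \right)} = - 34 \left(42 + r\right) = -1428 - 34 r$)
$U = 7$ ($U = 7 + \frac{1}{3} \cdot 0 = 7 + 0 = 7$)
$U J{\left(2 + 4 \left(- 2 \left(-3 + 3\right)\right) \right)} = 7 \left(-1428 - 34 \left(2 + 4 \left(- 2 \left(-3 + 3\right)\right)\right)\right) = 7 \left(-1428 - 34 \left(2 + 4 \left(\left(-2\right) 0\right)\right)\right) = 7 \left(-1428 - 34 \left(2 + 4 \cdot 0\right)\right) = 7 \left(-1428 - 34 \left(2 + 0\right)\right) = 7 \left(-1428 - 68\right) = 7 \left(-1496\right) = -10472$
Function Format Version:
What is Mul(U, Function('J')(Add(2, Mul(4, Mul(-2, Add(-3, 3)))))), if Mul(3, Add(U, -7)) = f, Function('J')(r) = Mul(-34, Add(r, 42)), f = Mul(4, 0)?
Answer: -10472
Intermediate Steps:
f = 0
Function('J')(r) = Add(-1428, Mul(-34, r)) (Function('J')(r) = Mul(-34, Add(42, r)) = Add(-1428, Mul(-34, r)))
U = 7 (U = Add(7, Mul(Rational(1, 3), 0)) = Add(7, 0) = 7)
Mul(U, Function('J')(Add(2, Mul(4, Mul(-2, Add(-3, 3)))))) = Mul(7, Add(-1428, Mul(-34, Add(2, Mul(4, Mul(-2, Add(-3, 3))))))) = Mul(7, Add(-1428, Mul(-34, Add(2, Mul(4, Mul(-2, 0)))))) = Mul(7, Add(-1428, Mul(-34, Add(2, Mul(4, 0))))) = Mul(7, Add(-1428, Mul(-34, Add(2, 0)))) = Mul(7, Add(-1428, Mul(-34, 2))) = Mul(7, Add(-1428, -68)) = Mul(7, -1496) = -10472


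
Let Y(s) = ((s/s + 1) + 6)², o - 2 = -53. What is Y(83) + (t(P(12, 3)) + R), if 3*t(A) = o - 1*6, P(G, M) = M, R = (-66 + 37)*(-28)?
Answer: 857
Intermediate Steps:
o = -51 (o = 2 - 53 = -51)
R = 812 (R = -29*(-28) = 812)
Y(s) = 64 (Y(s) = ((1 + 1) + 6)² = (2 + 6)² = 8² = 64)
t(A) = -19 (t(A) = (-51 - 1*6)/3 = (-51 - 6)/3 = (⅓)*(-57) = -19)
Y(83) + (t(P(12, 3)) + R) = 64 + (-19 + 812) = 64 + 793 = 857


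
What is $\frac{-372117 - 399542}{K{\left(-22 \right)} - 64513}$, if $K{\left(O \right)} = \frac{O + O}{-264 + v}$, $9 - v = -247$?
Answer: $\frac{1543318}{129015} \approx 11.962$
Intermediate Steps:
$v = 256$ ($v = 9 - -247 = 9 + 247 = 256$)
$K{\left(O \right)} = - \frac{O}{4}$ ($K{\left(O \right)} = \frac{O + O}{-264 + 256} = \frac{2 O}{-8} = 2 O \left(- \frac{1}{8}\right) = - \frac{O}{4}$)
$\frac{-372117 - 399542}{K{\left(-22 \right)} - 64513} = \frac{-372117 - 399542}{\left(- \frac{1}{4}\right) \left(-22\right) - 64513} = - \frac{771659}{\frac{11}{2} - 64513} = - \frac{771659}{- \frac{129015}{2}} = \left(-771659\right) \left(- \frac{2}{129015}\right) = \frac{1543318}{129015}$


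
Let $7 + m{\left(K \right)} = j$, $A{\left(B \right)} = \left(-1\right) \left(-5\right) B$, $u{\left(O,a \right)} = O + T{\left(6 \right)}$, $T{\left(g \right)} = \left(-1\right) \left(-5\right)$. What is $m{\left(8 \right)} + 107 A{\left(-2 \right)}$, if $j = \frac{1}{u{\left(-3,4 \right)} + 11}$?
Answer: $- \frac{14000}{13} \approx -1076.9$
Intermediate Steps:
$T{\left(g \right)} = 5$
$u{\left(O,a \right)} = 5 + O$ ($u{\left(O,a \right)} = O + 5 = 5 + O$)
$j = \frac{1}{13}$ ($j = \frac{1}{\left(5 - 3\right) + 11} = \frac{1}{2 + 11} = \frac{1}{13} \approx 0.076923$)
$A{\left(B \right)} = 5 B$
$m{\left(K \right)} = - \frac{90}{13}$ ($m{\left(K \right)} = -7 + \frac{1}{13} = - \frac{90}{13}$)
$m{\left(8 \right)} + 107 A{\left(-2 \right)} = - \frac{90}{13} + 107 \cdot 5 \left(-2\right) = - \frac{90}{13} + 107 \left(-10\right) = - \frac{90}{13} - 1070 = - \frac{14000}{13}$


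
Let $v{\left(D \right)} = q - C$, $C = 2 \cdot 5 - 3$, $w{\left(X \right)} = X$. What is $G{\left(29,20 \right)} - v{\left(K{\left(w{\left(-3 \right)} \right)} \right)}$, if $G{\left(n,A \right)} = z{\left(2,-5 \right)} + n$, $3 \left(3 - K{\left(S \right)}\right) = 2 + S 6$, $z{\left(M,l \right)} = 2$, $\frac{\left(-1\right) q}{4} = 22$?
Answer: $126$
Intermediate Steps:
$q = -88$ ($q = \left(-4\right) 22 = -88$)
$K{\left(S \right)} = \frac{7}{3} - 2 S$ ($K{\left(S \right)} = 3 - \frac{2 + S 6}{3} = 3 - \frac{2 + 6 S}{3} = 3 - \left(\frac{2}{3} + 2 S\right) = \frac{7}{3} - 2 S$)
$G{\left(n,A \right)} = 2 + n$
$C = 7$ ($C = 10 - 3 = 7$)
$v{\left(D \right)} = -95$ ($v{\left(D \right)} = -88 - 7 = -95$)
$G{\left(29,20 \right)} - v{\left(K{\left(w{\left(-3 \right)} \right)} \right)} = \left(2 + 29\right) - -95 = 31 + 95 = 126$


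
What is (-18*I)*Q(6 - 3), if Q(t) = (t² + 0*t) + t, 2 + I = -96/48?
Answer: 864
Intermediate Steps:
I = -4 (I = -2 - 96/48 = -2 - 96*1/48 = -2 - 2 = -4)
Q(t) = t + t² (Q(t) = (t² + 0) + t = t² + t = t + t²)
(-18*I)*Q(6 - 3) = (-18*(-4))*((6 - 3)*(1 + (6 - 3))) = 72*(3*(1 + 3)) = 72*(3*4) = 72*12 = 864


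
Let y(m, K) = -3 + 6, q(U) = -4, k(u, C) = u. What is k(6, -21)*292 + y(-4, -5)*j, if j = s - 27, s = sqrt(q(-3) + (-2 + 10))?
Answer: 1677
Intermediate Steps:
y(m, K) = 3
s = 2 (s = sqrt(-4 + (-2 + 10)) = sqrt(-4 + 8) = sqrt(4) = 2)
j = -25 (j = 2 - 27 = -25)
k(6, -21)*292 + y(-4, -5)*j = 6*292 + 3*(-25) = 1752 - 75 = 1677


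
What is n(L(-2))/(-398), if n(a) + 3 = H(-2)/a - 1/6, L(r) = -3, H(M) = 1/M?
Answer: 3/398 ≈ 0.0075377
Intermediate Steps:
n(a) = -19/6 - 1/(2*a) (n(a) = -3 + (1/((-2)*a) - 1/6) = -3 + (-1/(2*a) - 1*⅙) = -3 + (-1/(2*a) - ⅙) = -3 + (-⅙ - 1/(2*a)) = -19/6 - 1/(2*a))
n(L(-2))/(-398) = ((⅙)*(-3 - 19*(-3))/(-3))/(-398) = ((⅙)*(-⅓)*(-3 + 57))*(-1/398) = ((⅙)*(-⅓)*54)*(-1/398) = -3*(-1/398) = 3/398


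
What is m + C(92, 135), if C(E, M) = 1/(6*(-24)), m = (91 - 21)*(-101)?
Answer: -1018081/144 ≈ -7070.0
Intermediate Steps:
m = -7070 (m = 70*(-101) = -7070)
C(E, M) = -1/144 (C(E, M) = 1/(-144) = -1/144)
m + C(92, 135) = -7070 - 1/144 = -1018081/144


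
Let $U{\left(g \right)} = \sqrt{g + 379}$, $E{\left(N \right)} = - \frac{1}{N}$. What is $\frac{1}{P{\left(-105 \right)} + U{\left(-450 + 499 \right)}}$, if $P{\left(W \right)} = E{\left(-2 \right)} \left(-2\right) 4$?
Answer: $\frac{1}{103} + \frac{\sqrt{107}}{206} \approx 0.059923$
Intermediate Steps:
$P{\left(W \right)} = -4$ ($P{\left(W \right)} = - \frac{1}{-2} \left(-2\right) 4 = \left(-1\right) \left(- \frac{1}{2}\right) \left(-2\right) 4 = \frac{1}{2} \left(-2\right) 4 = \left(-1\right) 4 = -4$)
$U{\left(g \right)} = \sqrt{379 + g}$
$\frac{1}{P{\left(-105 \right)} + U{\left(-450 + 499 \right)}} = \frac{1}{-4 + \sqrt{379 + \left(-450 + 499\right)}} = \frac{1}{-4 + \sqrt{379 + 49}} = \frac{1}{-4 + \sqrt{428}} = \frac{1}{-4 + 2 \sqrt{107}}$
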